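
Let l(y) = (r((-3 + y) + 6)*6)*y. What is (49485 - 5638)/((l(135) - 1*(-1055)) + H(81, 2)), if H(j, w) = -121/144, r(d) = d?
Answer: 6313968/16248119 ≈ 0.38860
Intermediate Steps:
H(j, w) = -121/144 (H(j, w) = -121*1/144 = -121/144)
l(y) = y*(18 + 6*y) (l(y) = (((-3 + y) + 6)*6)*y = ((3 + y)*6)*y = (18 + 6*y)*y = y*(18 + 6*y))
(49485 - 5638)/((l(135) - 1*(-1055)) + H(81, 2)) = (49485 - 5638)/((6*135*(3 + 135) - 1*(-1055)) - 121/144) = 43847/((6*135*138 + 1055) - 121/144) = 43847/((111780 + 1055) - 121/144) = 43847/(112835 - 121/144) = 43847/(16248119/144) = 43847*(144/16248119) = 6313968/16248119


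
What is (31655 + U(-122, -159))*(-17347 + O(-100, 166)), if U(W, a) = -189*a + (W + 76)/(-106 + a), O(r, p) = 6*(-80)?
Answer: -291509528472/265 ≈ -1.1000e+9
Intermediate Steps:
O(r, p) = -480
U(W, a) = -189*a + (76 + W)/(-106 + a)
(31655 + U(-122, -159))*(-17347 + O(-100, 166)) = (31655 + (76 - 122 - 189*(-159)**2 + 20034*(-159))/(-106 - 159))*(-17347 - 480) = (31655 + (76 - 122 - 189*25281 - 3185406)/(-265))*(-17827) = (31655 - (76 - 122 - 4778109 - 3185406)/265)*(-17827) = (31655 - 1/265*(-7963561))*(-17827) = (31655 + 7963561/265)*(-17827) = (16352136/265)*(-17827) = -291509528472/265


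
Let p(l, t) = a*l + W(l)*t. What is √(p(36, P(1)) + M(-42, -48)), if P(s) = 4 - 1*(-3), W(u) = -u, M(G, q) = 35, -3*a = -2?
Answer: I*√193 ≈ 13.892*I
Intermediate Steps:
a = ⅔ (a = -⅓*(-2) = ⅔ ≈ 0.66667)
P(s) = 7 (P(s) = 4 + 3 = 7)
p(l, t) = 2*l/3 - l*t (p(l, t) = 2*l/3 + (-l)*t = 2*l/3 - l*t)
√(p(36, P(1)) + M(-42, -48)) = √((⅓)*36*(2 - 3*7) + 35) = √((⅓)*36*(2 - 21) + 35) = √((⅓)*36*(-19) + 35) = √(-228 + 35) = √(-193) = I*√193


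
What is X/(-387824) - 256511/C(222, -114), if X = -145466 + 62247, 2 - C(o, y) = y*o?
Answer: -48687424587/4907912720 ≈ -9.9202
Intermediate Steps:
C(o, y) = 2 - o*y (C(o, y) = 2 - y*o = 2 - o*y)
X = -83219
X/(-387824) - 256511/C(222, -114) = -83219/(-387824) - 256511/(2 - 1*222*(-114)) = -83219*(-1/387824) - 256511/(2 + 25308) = 83219/387824 - 256511/25310 = -48687424587/4907912720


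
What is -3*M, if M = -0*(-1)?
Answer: 0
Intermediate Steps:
M = 0 (M = -13*0 = 0)
-3*M = -3*0 = 0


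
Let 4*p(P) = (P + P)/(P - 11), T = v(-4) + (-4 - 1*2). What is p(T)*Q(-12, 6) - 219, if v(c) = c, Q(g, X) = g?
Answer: -1553/7 ≈ -221.86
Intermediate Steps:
T = -10 (T = -4 + (-4 - 1*2) = -4 + (-4 - 2) = -4 - 6 = -10)
p(P) = P/(2*(-11 + P)) (p(P) = ((P + P)/(P - 11))/4 = ((2*P)/(-11 + P))/4 = (2*P/(-11 + P))/4 = P/(2*(-11 + P)))
p(T)*Q(-12, 6) - 219 = ((½)*(-10)/(-11 - 10))*(-12) - 219 = ((½)*(-10)/(-21))*(-12) - 219 = ((½)*(-10)*(-1/21))*(-12) - 219 = (5/21)*(-12) - 219 = -20/7 - 219 = -1553/7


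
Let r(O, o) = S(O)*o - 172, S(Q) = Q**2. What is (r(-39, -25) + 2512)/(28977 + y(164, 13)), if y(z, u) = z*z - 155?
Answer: -2745/4286 ≈ -0.64046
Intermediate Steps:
y(z, u) = -155 + z**2 (y(z, u) = z**2 - 155 = -155 + z**2)
r(O, o) = -172 + o*O**2 (r(O, o) = O**2*o - 172 = o*O**2 - 172 = -172 + o*O**2)
(r(-39, -25) + 2512)/(28977 + y(164, 13)) = ((-172 - 25*(-39)**2) + 2512)/(28977 + (-155 + 164**2)) = ((-172 - 25*1521) + 2512)/(28977 + (-155 + 26896)) = ((-172 - 38025) + 2512)/(28977 + 26741) = (-38197 + 2512)/55718 = -35685*1/55718 = -2745/4286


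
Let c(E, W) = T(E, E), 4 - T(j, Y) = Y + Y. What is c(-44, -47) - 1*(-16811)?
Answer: 16903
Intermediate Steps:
T(j, Y) = 4 - 2*Y (T(j, Y) = 4 - (Y + Y) = 4 - 2*Y)
c(E, W) = 4 - 2*E
c(-44, -47) - 1*(-16811) = (4 - 2*(-44)) - 1*(-16811) = (4 + 88) + 16811 = 92 + 16811 = 16903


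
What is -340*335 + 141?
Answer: -113759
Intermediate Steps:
-340*335 + 141 = -113900 + 141 = -113759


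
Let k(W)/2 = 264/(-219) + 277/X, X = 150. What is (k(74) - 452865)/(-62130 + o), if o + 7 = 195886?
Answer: -354204122/104610825 ≈ -3.3859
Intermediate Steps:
o = 195879 (o = -7 + 195886 = 195879)
k(W) = 7021/5475 (k(W) = 2*(264/(-219) + 277/150) = 2*(264*(-1/219) + 277*(1/150)) = 2*(-88/73 + 277/150) = 2*(7021/10950) = 7021/5475)
(k(74) - 452865)/(-62130 + o) = (7021/5475 - 452865)/(-62130 + 195879) = -2479428854/5475/133749 = -2479428854/5475*1/133749 = -354204122/104610825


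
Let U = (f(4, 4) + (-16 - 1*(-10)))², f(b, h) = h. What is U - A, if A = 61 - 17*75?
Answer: 1218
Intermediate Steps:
U = 4 (U = (4 + (-16 - 1*(-10)))² = (4 + (-16 + 10))² = (4 - 6)² = (-2)² = 4)
A = -1214 (A = 61 - 1275 = -1214)
U - A = 4 - 1*(-1214) = 4 + 1214 = 1218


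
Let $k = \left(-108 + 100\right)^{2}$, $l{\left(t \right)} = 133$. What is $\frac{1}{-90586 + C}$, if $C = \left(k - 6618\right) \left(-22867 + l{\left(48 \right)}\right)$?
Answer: $\frac{1}{148908050} \approx 6.7156 \cdot 10^{-9}$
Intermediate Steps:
$k = 64$ ($k = \left(-8\right)^{2} = 64$)
$C = 148998636$ ($C = \left(64 - 6618\right) \left(-22867 + 133\right) = \left(-6554\right) \left(-22734\right) = 148998636$)
$\frac{1}{-90586 + C} = \frac{1}{-90586 + 148998636} = \frac{1}{148908050}$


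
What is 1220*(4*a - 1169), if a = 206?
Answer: -420900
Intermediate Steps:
1220*(4*a - 1169) = 1220*(4*206 - 1169) = 1220*(824 - 1169) = 1220*(-345) = -420900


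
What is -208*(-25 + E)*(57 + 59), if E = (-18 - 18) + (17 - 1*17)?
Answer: 1471808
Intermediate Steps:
E = -36 (E = -36 + (17 - 17) = -36 + 0 = -36)
-208*(-25 + E)*(57 + 59) = -208*(-25 - 36)*(57 + 59) = -(-12688)*116 = -208*(-7076) = 1471808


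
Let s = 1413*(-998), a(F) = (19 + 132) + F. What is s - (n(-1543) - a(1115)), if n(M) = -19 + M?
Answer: -1407346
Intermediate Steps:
a(F) = 151 + F
s = -1410174
s - (n(-1543) - a(1115)) = -1410174 - ((-19 - 1543) - (151 + 1115)) = -1410174 - (-1562 - 1*1266) = -1410174 - (-1562 - 1266) = -1410174 - 1*(-2828) = -1410174 + 2828 = -1407346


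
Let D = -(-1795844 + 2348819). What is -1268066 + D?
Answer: -1821041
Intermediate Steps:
D = -552975 (D = -1*552975 = -552975)
-1268066 + D = -1268066 - 552975 = -1821041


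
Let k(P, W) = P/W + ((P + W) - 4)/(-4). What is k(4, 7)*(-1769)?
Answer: 58377/28 ≈ 2084.9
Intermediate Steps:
k(P, W) = 1 - P/4 - W/4 + P/W (k(P, W) = P/W + (-4 + P + W)*(-1/4) = P/W + (1 - P/4 - W/4) = 1 - P/4 - W/4 + P/W)
k(4, 7)*(-1769) = ((4 - 1/4*7*(-4 + 4 + 7))/7)*(-1769) = ((4 - 1/4*7*7)/7)*(-1769) = ((4 - 49/4)/7)*(-1769) = ((1/7)*(-33/4))*(-1769) = -33/28*(-1769) = 58377/28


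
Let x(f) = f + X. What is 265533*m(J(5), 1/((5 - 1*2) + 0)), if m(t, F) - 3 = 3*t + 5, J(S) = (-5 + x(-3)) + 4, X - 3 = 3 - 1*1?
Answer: 2920863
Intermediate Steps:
X = 5 (X = 3 + (3 - 1*1) = 3 + (3 - 1) = 3 + 2 = 5)
x(f) = 5 + f (x(f) = f + 5 = 5 + f)
J(S) = 1 (J(S) = (-5 + (5 - 3)) + 4 = (-5 + 2) + 4 = -3 + 4 = 1)
m(t, F) = 8 + 3*t (m(t, F) = 3 + (3*t + 5) = 3 + (5 + 3*t) = 8 + 3*t)
265533*m(J(5), 1/((5 - 1*2) + 0)) = 265533*(8 + 3*1) = 265533*(8 + 3) = 265533*11 = 2920863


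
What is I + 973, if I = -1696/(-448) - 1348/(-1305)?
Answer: 17864747/18270 ≈ 977.82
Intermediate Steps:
I = 88037/18270 (I = -1696*(-1/448) - 1348*(-1/1305) = 53/14 + 1348/1305 = 88037/18270 ≈ 4.8187)
I + 973 = 88037/18270 + 973 = 17864747/18270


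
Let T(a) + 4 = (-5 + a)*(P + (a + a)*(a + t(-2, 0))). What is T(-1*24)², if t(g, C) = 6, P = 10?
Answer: 642622500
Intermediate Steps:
T(a) = -4 + (-5 + a)*(10 + 2*a*(6 + a)) (T(a) = -4 + (-5 + a)*(10 + (a + a)*(a + 6)) = -4 + (-5 + a)*(10 + (2*a)*(6 + a)) = -4 + (-5 + a)*(10 + 2*a*(6 + a)))
T(-1*24)² = (-54 - (-50)*24 + 2*(-1*24)² + 2*(-1*24)³)² = (-54 - 50*(-24) + 2*(-24)² + 2*(-24)³)² = (-54 + 1200 + 2*576 + 2*(-13824))² = (-54 + 1200 + 1152 - 27648)² = (-25350)² = 642622500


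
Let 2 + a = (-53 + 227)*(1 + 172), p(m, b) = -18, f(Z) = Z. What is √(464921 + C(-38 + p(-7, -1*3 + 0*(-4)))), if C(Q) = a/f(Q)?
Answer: √1857534/2 ≈ 681.46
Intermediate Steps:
a = 30100 (a = -2 + (-53 + 227)*(1 + 172) = -2 + 174*173 = -2 + 30102 = 30100)
C(Q) = 30100/Q
√(464921 + C(-38 + p(-7, -1*3 + 0*(-4)))) = √(464921 + 30100/(-38 - 18)) = √(464921 + 30100/(-56)) = √(464921 + 30100*(-1/56)) = √(464921 - 1075/2) = √(928767/2) = √1857534/2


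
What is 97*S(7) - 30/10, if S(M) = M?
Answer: 676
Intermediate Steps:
97*S(7) - 30/10 = 97*7 - 30/10 = 679 - 30*⅒ = 679 - 3 = 676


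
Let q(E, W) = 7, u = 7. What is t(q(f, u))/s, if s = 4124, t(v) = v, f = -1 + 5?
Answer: 7/4124 ≈ 0.0016974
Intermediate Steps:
f = 4
t(q(f, u))/s = 7/4124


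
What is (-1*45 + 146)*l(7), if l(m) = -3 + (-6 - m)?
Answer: -1616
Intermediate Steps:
l(m) = -9 - m
(-1*45 + 146)*l(7) = (-1*45 + 146)*(-9 - 1*7) = (-45 + 146)*(-9 - 7) = 101*(-16) = -1616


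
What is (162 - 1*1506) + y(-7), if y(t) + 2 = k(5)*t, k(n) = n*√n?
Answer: -1346 - 35*√5 ≈ -1424.3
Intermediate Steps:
k(n) = n^(3/2)
y(t) = -2 + 5*t*√5 (y(t) = -2 + 5^(3/2)*t = -2 + (5*√5)*t = -2 + 5*t*√5)
(162 - 1*1506) + y(-7) = (162 - 1*1506) + (-2 + 5*(-7)*√5) = (162 - 1506) + (-2 - 35*√5) = -1344 + (-2 - 35*√5) = -1346 - 35*√5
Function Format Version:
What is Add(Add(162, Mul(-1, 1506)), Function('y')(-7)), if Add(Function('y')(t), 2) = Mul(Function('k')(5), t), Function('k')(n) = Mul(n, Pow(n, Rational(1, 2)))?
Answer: Add(-1346, Mul(-35, Pow(5, Rational(1, 2)))) ≈ -1424.3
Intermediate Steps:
Function('k')(n) = Pow(n, Rational(3, 2))
Function('y')(t) = Add(-2, Mul(5, t, Pow(5, Rational(1, 2)))) (Function('y')(t) = Add(-2, Mul(Pow(5, Rational(3, 2)), t)) = Add(-2, Mul(Mul(5, Pow(5, Rational(1, 2))), t)) = Add(-2, Mul(5, t, Pow(5, Rational(1, 2)))))
Add(Add(162, Mul(-1, 1506)), Function('y')(-7)) = Add(Add(162, Mul(-1, 1506)), Add(-2, Mul(5, -7, Pow(5, Rational(1, 2))))) = Add(Add(162, -1506), Add(-2, Mul(-35, Pow(5, Rational(1, 2))))) = Add(-1344, Add(-2, Mul(-35, Pow(5, Rational(1, 2))))) = Add(-1346, Mul(-35, Pow(5, Rational(1, 2))))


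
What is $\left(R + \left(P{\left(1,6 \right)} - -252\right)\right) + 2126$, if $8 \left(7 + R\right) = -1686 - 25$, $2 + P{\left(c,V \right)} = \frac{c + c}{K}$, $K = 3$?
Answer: $\frac{51739}{24} \approx 2155.8$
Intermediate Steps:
$P{\left(c,V \right)} = -2 + \frac{2 c}{3}$ ($P{\left(c,V \right)} = -2 + \frac{c + c}{3} = -2 + 2 c \frac{1}{3} = -2 + \frac{2 c}{3}$)
$R = - \frac{1767}{8}$ ($R = -7 + \frac{-1686 - 25}{8} = -7 + \frac{1}{8} \left(-1711\right) = -7 - \frac{1711}{8} = - \frac{1767}{8} \approx -220.88$)
$\left(R + \left(P{\left(1,6 \right)} - -252\right)\right) + 2126 = \left(- \frac{1767}{8} + \left(\left(-2 + \frac{2}{3} \cdot 1\right) - -252\right)\right) + 2126 = \left(- \frac{1767}{8} + \left(\left(-2 + \frac{2}{3}\right) + 252\right)\right) + 2126 = \left(- \frac{1767}{8} + \left(- \frac{4}{3} + 252\right)\right) + 2126 = \left(- \frac{1767}{8} + \frac{752}{3}\right) + 2126 = \frac{715}{24} + 2126 = \frac{51739}{24}$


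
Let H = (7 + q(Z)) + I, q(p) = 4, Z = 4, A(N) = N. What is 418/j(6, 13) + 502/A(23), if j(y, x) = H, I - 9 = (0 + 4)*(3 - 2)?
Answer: 10831/276 ≈ 39.243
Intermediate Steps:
I = 13 (I = 9 + (0 + 4)*(3 - 2) = 9 + 4*1 = 9 + 4 = 13)
H = 24 (H = (7 + 4) + 13 = 11 + 13 = 24)
j(y, x) = 24
418/j(6, 13) + 502/A(23) = 418/24 + 502/23 = 418*(1/24) + 502*(1/23) = 209/12 + 502/23 = 10831/276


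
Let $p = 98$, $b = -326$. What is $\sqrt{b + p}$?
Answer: $2 i \sqrt{57} \approx 15.1 i$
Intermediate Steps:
$\sqrt{b + p} = \sqrt{-326 + 98} = \sqrt{-228} = 2 i \sqrt{57}$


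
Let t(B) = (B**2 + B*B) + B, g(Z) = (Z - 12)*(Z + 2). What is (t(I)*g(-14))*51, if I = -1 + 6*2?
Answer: 4025736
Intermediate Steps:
I = 11 (I = -1 + 12 = 11)
g(Z) = (-12 + Z)*(2 + Z)
t(B) = B + 2*B**2 (t(B) = (B**2 + B**2) + B = 2*B**2 + B = B + 2*B**2)
(t(I)*g(-14))*51 = ((11*(1 + 2*11))*(-24 + (-14)**2 - 10*(-14)))*51 = ((11*(1 + 22))*(-24 + 196 + 140))*51 = ((11*23)*312)*51 = (253*312)*51 = 78936*51 = 4025736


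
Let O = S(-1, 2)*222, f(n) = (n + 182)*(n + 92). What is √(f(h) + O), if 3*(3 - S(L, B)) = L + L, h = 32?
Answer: 5*√1094 ≈ 165.38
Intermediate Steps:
S(L, B) = 3 - 2*L/3 (S(L, B) = 3 - (L + L)/3 = 3 - 2*L/3)
f(n) = (92 + n)*(182 + n) (f(n) = (182 + n)*(92 + n) = (92 + n)*(182 + n))
O = 814 (O = (3 - ⅔*(-1))*222 = (3 + ⅔)*222 = (11/3)*222 = 814)
√(f(h) + O) = √((16744 + 32² + 274*32) + 814) = √((16744 + 1024 + 8768) + 814) = √(26536 + 814) = √27350 = 5*√1094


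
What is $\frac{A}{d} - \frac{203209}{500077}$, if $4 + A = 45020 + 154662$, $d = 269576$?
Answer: $\frac{22537052911}{67404378676} \approx 0.33436$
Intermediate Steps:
$A = 199678$ ($A = -4 + \left(45020 + 154662\right) = -4 + 199682 = 199678$)
$\frac{A}{d} - \frac{203209}{500077} = \frac{199678}{269576} - \frac{203209}{500077} = 199678 \cdot \frac{1}{269576} - \frac{203209}{500077} = \frac{99839}{134788} - \frac{203209}{500077} = \frac{22537052911}{67404378676}$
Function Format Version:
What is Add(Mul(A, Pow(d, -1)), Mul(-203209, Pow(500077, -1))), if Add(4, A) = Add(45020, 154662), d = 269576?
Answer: Rational(22537052911, 67404378676) ≈ 0.33436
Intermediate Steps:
A = 199678 (A = Add(-4, Add(45020, 154662)) = Add(-4, 199682) = 199678)
Add(Mul(A, Pow(d, -1)), Mul(-203209, Pow(500077, -1))) = Add(Mul(199678, Pow(269576, -1)), Mul(-203209, Pow(500077, -1))) = Add(Mul(199678, Rational(1, 269576)), Mul(-203209, Rational(1, 500077))) = Add(Rational(99839, 134788), Rational(-203209, 500077)) = Rational(22537052911, 67404378676)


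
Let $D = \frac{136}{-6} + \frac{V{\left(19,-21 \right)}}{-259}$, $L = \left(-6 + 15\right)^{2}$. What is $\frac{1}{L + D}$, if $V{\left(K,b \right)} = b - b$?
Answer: $\frac{3}{175} \approx 0.017143$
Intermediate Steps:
$V{\left(K,b \right)} = 0$
$L = 81$ ($L = 9^{2} = 81$)
$D = - \frac{68}{3}$ ($D = \frac{136}{-6} + \frac{0}{-259} = 136 \left(- \frac{1}{6}\right) + 0 \left(- \frac{1}{259}\right) = - \frac{68}{3} + 0 = - \frac{68}{3} \approx -22.667$)
$\frac{1}{L + D} = \frac{1}{81 - \frac{68}{3}} = \frac{1}{\frac{175}{3}} = \frac{3}{175}$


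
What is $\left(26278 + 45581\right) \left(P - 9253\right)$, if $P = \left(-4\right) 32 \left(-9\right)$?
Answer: $-582129759$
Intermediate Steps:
$P = 1152$ ($P = \left(-128\right) \left(-9\right) = 1152$)
$\left(26278 + 45581\right) \left(P - 9253\right) = \left(26278 + 45581\right) \left(1152 - 9253\right) = 71859 \left(-8101\right) = -582129759$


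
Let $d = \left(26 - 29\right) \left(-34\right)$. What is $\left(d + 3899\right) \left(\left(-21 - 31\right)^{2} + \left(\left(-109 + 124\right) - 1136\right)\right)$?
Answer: $6333583$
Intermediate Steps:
$d = 102$ ($d = \left(-3\right) \left(-34\right) = 102$)
$\left(d + 3899\right) \left(\left(-21 - 31\right)^{2} + \left(\left(-109 + 124\right) - 1136\right)\right) = \left(102 + 3899\right) \left(\left(-21 - 31\right)^{2} + \left(\left(-109 + 124\right) - 1136\right)\right) = 4001 \left(\left(-52\right)^{2} + \left(15 - 1136\right)\right) = 4001 \left(2704 - 1121\right) = 4001 \cdot 1583 = 6333583$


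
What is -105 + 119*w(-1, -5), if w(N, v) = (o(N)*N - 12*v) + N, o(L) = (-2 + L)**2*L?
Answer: 7987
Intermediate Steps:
o(L) = L*(-2 + L)**2
w(N, v) = N - 12*v + N**2*(-2 + N)**2 (w(N, v) = ((N*(-2 + N)**2)*N - 12*v) + N = (N**2*(-2 + N)**2 - 12*v) + N = (-12*v + N**2*(-2 + N)**2) + N = N - 12*v + N**2*(-2 + N)**2)
-105 + 119*w(-1, -5) = -105 + 119*(-1 - 12*(-5) + (-1)**2*(-2 - 1)**2) = -105 + 119*(-1 + 60 + 1*(-3)**2) = -105 + 119*(-1 + 60 + 1*9) = -105 + 119*(-1 + 60 + 9) = -105 + 119*68 = -105 + 8092 = 7987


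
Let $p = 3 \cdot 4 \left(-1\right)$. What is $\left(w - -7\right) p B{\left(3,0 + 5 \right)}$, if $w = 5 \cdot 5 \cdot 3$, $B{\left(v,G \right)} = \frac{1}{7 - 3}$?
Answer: $-246$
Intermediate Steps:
$p = -12$ ($p = 12 \left(-1\right) = -12$)
$B{\left(v,G \right)} = \frac{1}{4}$
$w = 75$ ($w = 25 \cdot 3 = 75$)
$\left(w - -7\right) p B{\left(3,0 + 5 \right)} = \left(75 - -7\right) \left(-12\right) \frac{1}{4} = \left(75 + 7\right) \left(-12\right) \frac{1}{4} = 82 \left(-12\right) \frac{1}{4} = \left(-984\right) \frac{1}{4} = -246$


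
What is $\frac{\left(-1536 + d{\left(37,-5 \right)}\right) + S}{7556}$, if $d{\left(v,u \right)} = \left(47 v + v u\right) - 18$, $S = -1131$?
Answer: $- \frac{1131}{7556} \approx -0.14968$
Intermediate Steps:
$d{\left(v,u \right)} = -18 + 47 v + u v$ ($d{\left(v,u \right)} = \left(47 v + u v\right) - 18 = -18 + 47 v + u v$)
$\frac{\left(-1536 + d{\left(37,-5 \right)}\right) + S}{7556} = \frac{\left(-1536 - -1536\right) - 1131}{7556} = \left(\left(-1536 - -1536\right) - 1131\right) \frac{1}{7556} = \left(\left(-1536 + 1536\right) - 1131\right) \frac{1}{7556} = \left(0 - 1131\right) \frac{1}{7556} = \left(-1131\right) \frac{1}{7556} = - \frac{1131}{7556}$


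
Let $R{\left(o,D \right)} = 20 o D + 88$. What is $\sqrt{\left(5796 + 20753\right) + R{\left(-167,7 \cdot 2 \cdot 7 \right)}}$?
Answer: $i \sqrt{300683} \approx 548.35 i$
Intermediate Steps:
$R{\left(o,D \right)} = 88 + 20 D o$ ($R{\left(o,D \right)} = 20 D o + 88 = 88 + 20 D o$)
$\sqrt{\left(5796 + 20753\right) + R{\left(-167,7 \cdot 2 \cdot 7 \right)}} = \sqrt{\left(5796 + 20753\right) + \left(88 + 20 \cdot 7 \cdot 2 \cdot 7 \left(-167\right)\right)} = \sqrt{26549 + \left(88 + 20 \cdot 14 \cdot 7 \left(-167\right)\right)} = \sqrt{26549 + \left(88 + 20 \cdot 98 \left(-167\right)\right)} = \sqrt{26549 + \left(88 - 327320\right)} = \sqrt{26549 - 327232} = \sqrt{-300683} = i \sqrt{300683}$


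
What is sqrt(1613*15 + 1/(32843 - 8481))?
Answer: 7*sqrt(293059243958)/24362 ≈ 155.55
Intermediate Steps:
sqrt(1613*15 + 1/(32843 - 8481)) = sqrt(24195 + 1/24362) = sqrt(589438591/24362) = 7*sqrt(293059243958)/24362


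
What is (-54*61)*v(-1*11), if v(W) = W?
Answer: 36234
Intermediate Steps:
(-54*61)*v(-1*11) = (-54*61)*(-1*11) = -3294*(-11) = 36234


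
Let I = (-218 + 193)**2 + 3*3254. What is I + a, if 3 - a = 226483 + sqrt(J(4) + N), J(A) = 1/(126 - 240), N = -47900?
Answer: -216093 - I*sqrt(622508514)/114 ≈ -2.1609e+5 - 218.86*I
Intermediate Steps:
J(A) = -1/114 (J(A) = 1/(-114) = -1/114)
I = 10387 (I = (-25)**2 + 9762 = 625 + 9762 = 10387)
a = -226480 - I*sqrt(622508514)/114 (a = 3 - (226483 + sqrt(-1/114 - 47900)) = 3 - (226483 + sqrt(-5460601/114)) = 3 - (226483 + I*sqrt(622508514)/114) = 3 + (-226483 - I*sqrt(622508514)/114) = -226480 - I*sqrt(622508514)/114 ≈ -2.2648e+5 - 218.86*I)
I + a = 10387 + (-226480 - I*sqrt(622508514)/114) = -216093 - I*sqrt(622508514)/114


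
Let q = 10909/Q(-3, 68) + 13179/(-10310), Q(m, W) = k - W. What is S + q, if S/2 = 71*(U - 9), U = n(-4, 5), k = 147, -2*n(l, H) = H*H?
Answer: -2375207321/814490 ≈ -2916.2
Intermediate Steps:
n(l, H) = -H²/2 (n(l, H) = -H*H/2 = -H²/2)
U = -25/2 (U = -½*5² = -½*25 = -25/2 ≈ -12.500)
S = -3053 (S = 2*(71*(-25/2 - 9)) = 2*(71*(-43/2)) = 2*(-3053/2) = -3053)
Q(m, W) = 147 - W
q = 111430649/814490 (q = 10909/(147 - 1*68) + 13179/(-10310) = 10909/(147 - 68) + 13179*(-1/10310) = 10909/79 - 13179/10310 = 111430649/814490 ≈ 136.81)
S + q = -3053 + 111430649/814490 = -2375207321/814490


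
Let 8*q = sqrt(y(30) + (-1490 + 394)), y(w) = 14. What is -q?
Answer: -I*sqrt(1082)/8 ≈ -4.1117*I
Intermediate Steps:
q = I*sqrt(1082)/8 (q = sqrt(14 + (-1490 + 394))/8 = sqrt(14 - 1096)/8 = sqrt(-1082)/8 = (I*sqrt(1082))/8 = I*sqrt(1082)/8 ≈ 4.1117*I)
-q = -I*sqrt(1082)/8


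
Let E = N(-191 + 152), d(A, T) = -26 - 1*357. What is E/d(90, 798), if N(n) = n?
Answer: 39/383 ≈ 0.10183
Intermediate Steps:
d(A, T) = -383 (d(A, T) = -26 - 357 = -383)
E = -39 (E = -191 + 152 = -39)
E/d(90, 798) = -39/(-383) = -39*(-1/383) = 39/383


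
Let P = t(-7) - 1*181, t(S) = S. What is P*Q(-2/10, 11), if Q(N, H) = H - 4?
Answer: -1316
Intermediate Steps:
Q(N, H) = -4 + H
P = -188 (P = -7 - 1*181 = -7 - 181 = -188)
P*Q(-2/10, 11) = -188*(-4 + 11) = -188*7 = -1316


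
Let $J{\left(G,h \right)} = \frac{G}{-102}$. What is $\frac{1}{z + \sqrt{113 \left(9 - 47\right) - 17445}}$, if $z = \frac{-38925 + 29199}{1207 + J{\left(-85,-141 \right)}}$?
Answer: $- \frac{422905932}{1145116159387} - \frac{52519009 i \sqrt{21739}}{1145116159387} \approx -0.00036931 - 0.0067622 i$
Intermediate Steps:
$J{\left(G,h \right)} = - \frac{G}{102}$ ($J{\left(G,h \right)} = G \left(- \frac{1}{102}\right) = - \frac{G}{102}$)
$z = - \frac{58356}{7247}$ ($z = \frac{-38925 + 29199}{1207 - - \frac{5}{6}} = - \frac{9726}{1207 + \frac{5}{6}} = - \frac{9726}{\frac{7247}{6}} = \left(-9726\right) \frac{6}{7247} = - \frac{58356}{7247} \approx -8.0524$)
$\frac{1}{z + \sqrt{113 \left(9 - 47\right) - 17445}} = \frac{1}{- \frac{58356}{7247} + \sqrt{113 \left(9 - 47\right) - 17445}} = \frac{1}{- \frac{58356}{7247} + \sqrt{113 \left(-38\right) - 17445}} = \frac{1}{- \frac{58356}{7247} + \sqrt{-4294 - 17445}} = \frac{1}{- \frac{58356}{7247} + \sqrt{-21739}} = \frac{1}{- \frac{58356}{7247} + i \sqrt{21739}}$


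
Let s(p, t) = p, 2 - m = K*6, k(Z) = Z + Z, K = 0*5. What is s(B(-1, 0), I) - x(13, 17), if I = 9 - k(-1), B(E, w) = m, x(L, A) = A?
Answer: -15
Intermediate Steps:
K = 0
k(Z) = 2*Z
m = 2 (m = 2 - 0*6 = 2 - 1*0 = 2 + 0 = 2)
B(E, w) = 2
I = 11 (I = 9 - 2*(-1) = 9 - 1*(-2) = 9 + 2 = 11)
s(B(-1, 0), I) - x(13, 17) = 2 - 1*17 = 2 - 17 = -15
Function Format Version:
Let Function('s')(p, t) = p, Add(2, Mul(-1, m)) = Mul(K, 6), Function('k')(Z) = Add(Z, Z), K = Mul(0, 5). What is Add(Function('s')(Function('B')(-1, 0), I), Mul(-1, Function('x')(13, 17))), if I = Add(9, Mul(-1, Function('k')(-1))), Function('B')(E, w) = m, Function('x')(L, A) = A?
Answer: -15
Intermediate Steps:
K = 0
Function('k')(Z) = Mul(2, Z)
m = 2 (m = Add(2, Mul(-1, Mul(0, 6))) = Add(2, Mul(-1, 0)) = Add(2, 0) = 2)
Function('B')(E, w) = 2
I = 11 (I = Add(9, Mul(-1, Mul(2, -1))) = Add(9, Mul(-1, -2)) = Add(9, 2) = 11)
Add(Function('s')(Function('B')(-1, 0), I), Mul(-1, Function('x')(13, 17))) = Add(2, Mul(-1, 17)) = Add(2, -17) = -15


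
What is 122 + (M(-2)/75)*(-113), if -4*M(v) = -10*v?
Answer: 1943/15 ≈ 129.53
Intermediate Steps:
M(v) = 5*v/2 (M(v) = -(-5)*v/2 = 5*v/2)
122 + (M(-2)/75)*(-113) = 122 + (((5/2)*(-2))/75)*(-113) = 122 - 5*1/75*(-113) = 122 - 1/15*(-113) = 122 + 113/15 = 1943/15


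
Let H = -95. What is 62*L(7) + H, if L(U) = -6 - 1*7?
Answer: -901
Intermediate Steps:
L(U) = -13 (L(U) = -6 - 7 = -13)
62*L(7) + H = 62*(-13) - 95 = -806 - 95 = -901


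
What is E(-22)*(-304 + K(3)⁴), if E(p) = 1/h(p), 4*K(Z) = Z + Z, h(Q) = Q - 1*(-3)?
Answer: 4783/304 ≈ 15.734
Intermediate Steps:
h(Q) = 3 + Q (h(Q) = Q + 3 = 3 + Q)
K(Z) = Z/2 (K(Z) = (Z + Z)/4 = (2*Z)/4 = Z/2)
E(p) = 1/(3 + p)
E(-22)*(-304 + K(3)⁴) = (-304 + ((½)*3)⁴)/(3 - 22) = (-304 + (3/2)⁴)/(-19) = -(-304 + 81/16)/19 = -1/19*(-4783/16) = 4783/304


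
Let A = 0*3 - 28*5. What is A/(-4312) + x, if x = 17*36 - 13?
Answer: 92251/154 ≈ 599.03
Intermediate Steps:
A = -140 (A = 0 - 140 = -140)
x = 599 (x = 612 - 13 = 599)
A/(-4312) + x = -140/(-4312) + 599 = -140*(-1/4312) + 599 = 5/154 + 599 = 92251/154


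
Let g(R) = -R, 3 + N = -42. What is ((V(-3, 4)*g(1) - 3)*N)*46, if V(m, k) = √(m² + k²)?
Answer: 16560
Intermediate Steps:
N = -45 (N = -3 - 42 = -45)
V(m, k) = √(k² + m²)
((V(-3, 4)*g(1) - 3)*N)*46 = ((√(4² + (-3)²)*(-1*1) - 3)*(-45))*46 = ((√(16 + 9)*(-1) - 3)*(-45))*46 = ((√25*(-1) - 3)*(-45))*46 = ((5*(-1) - 3)*(-45))*46 = ((-5 - 3)*(-45))*46 = -8*(-45)*46 = 360*46 = 16560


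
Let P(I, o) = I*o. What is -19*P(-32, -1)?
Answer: -608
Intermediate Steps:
-19*P(-32, -1) = -(-608)*(-1) = -19*32 = -608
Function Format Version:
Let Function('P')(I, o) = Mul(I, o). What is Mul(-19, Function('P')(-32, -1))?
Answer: -608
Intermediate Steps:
Mul(-19, Function('P')(-32, -1)) = Mul(-19, Mul(-32, -1)) = Mul(-19, 32) = -608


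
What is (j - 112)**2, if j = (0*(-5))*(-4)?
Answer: 12544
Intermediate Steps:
j = 0 (j = 0*(-4) = 0)
(j - 112)**2 = (0 - 112)**2 = (-112)**2 = 12544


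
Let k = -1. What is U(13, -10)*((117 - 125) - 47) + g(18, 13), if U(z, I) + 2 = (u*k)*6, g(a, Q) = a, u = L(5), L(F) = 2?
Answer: 788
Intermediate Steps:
u = 2
U(z, I) = -14 (U(z, I) = -2 + (2*(-1))*6 = -2 - 2*6 = -2 - 12 = -14)
U(13, -10)*((117 - 125) - 47) + g(18, 13) = -14*((117 - 125) - 47) + 18 = -14*(-8 - 47) + 18 = -14*(-55) + 18 = 770 + 18 = 788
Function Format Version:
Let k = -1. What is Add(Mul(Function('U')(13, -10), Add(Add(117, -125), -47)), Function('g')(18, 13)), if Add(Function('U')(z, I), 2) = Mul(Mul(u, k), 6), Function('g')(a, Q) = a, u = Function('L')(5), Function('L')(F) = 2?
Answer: 788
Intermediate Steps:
u = 2
Function('U')(z, I) = -14 (Function('U')(z, I) = Add(-2, Mul(Mul(2, -1), 6)) = Add(-2, Mul(-2, 6)) = Add(-2, -12) = -14)
Add(Mul(Function('U')(13, -10), Add(Add(117, -125), -47)), Function('g')(18, 13)) = Add(Mul(-14, Add(Add(117, -125), -47)), 18) = Add(Mul(-14, Add(-8, -47)), 18) = Add(Mul(-14, -55), 18) = Add(770, 18) = 788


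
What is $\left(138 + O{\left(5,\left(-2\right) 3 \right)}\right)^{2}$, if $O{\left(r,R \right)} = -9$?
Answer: $16641$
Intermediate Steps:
$\left(138 + O{\left(5,\left(-2\right) 3 \right)}\right)^{2} = \left(138 - 9\right)^{2} = 129^{2} = 16641$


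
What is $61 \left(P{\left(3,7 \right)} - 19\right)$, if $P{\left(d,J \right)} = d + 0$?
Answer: $-976$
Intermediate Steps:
$P{\left(d,J \right)} = d$
$61 \left(P{\left(3,7 \right)} - 19\right) = 61 \left(3 - 19\right) = 61 \left(-16\right) = -976$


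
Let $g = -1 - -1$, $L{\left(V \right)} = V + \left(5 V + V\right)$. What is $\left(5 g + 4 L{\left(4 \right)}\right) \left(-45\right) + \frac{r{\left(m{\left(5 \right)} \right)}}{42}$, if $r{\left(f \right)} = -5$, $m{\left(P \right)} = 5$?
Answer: $- \frac{211685}{42} \approx -5040.1$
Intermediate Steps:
$L{\left(V \right)} = 7 V$ ($L{\left(V \right)} = V + 6 V = 7 V$)
$g = 0$ ($g = -1 + 1 = 0$)
$\left(5 g + 4 L{\left(4 \right)}\right) \left(-45\right) + \frac{r{\left(m{\left(5 \right)} \right)}}{42} = \left(5 \cdot 0 + 4 \cdot 7 \cdot 4\right) \left(-45\right) - \frac{5}{42} = \left(0 + 4 \cdot 28\right) \left(-45\right) - \frac{5}{42} = \left(0 + 112\right) \left(-45\right) - \frac{5}{42} = 112 \left(-45\right) - \frac{5}{42} = -5040 - \frac{5}{42} = - \frac{211685}{42}$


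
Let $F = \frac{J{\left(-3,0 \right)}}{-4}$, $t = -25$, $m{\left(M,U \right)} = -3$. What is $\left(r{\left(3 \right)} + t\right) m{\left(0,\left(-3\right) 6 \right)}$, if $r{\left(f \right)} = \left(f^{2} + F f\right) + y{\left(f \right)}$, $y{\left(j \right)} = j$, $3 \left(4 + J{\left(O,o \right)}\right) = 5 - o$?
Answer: $\frac{135}{4} \approx 33.75$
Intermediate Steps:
$J{\left(O,o \right)} = - \frac{7}{3} - \frac{o}{3}$ ($J{\left(O,o \right)} = -4 + \frac{5 - o}{3} = -4 - \left(- \frac{5}{3} + \frac{o}{3}\right) = - \frac{7}{3} - \frac{o}{3}$)
$F = \frac{7}{12}$ ($F = \frac{- \frac{7}{3} - 0}{-4} = \left(- \frac{7}{3} + 0\right) \left(- \frac{1}{4}\right) = \left(- \frac{7}{3}\right) \left(- \frac{1}{4}\right) = \frac{7}{12} \approx 0.58333$)
$r{\left(f \right)} = f^{2} + \frac{19 f}{12}$ ($r{\left(f \right)} = \left(f^{2} + \frac{7 f}{12}\right) + f = f^{2} + \frac{19 f}{12}$)
$\left(r{\left(3 \right)} + t\right) m{\left(0,\left(-3\right) 6 \right)} = \left(\frac{1}{12} \cdot 3 \left(19 + 12 \cdot 3\right) - 25\right) \left(-3\right) = \left(\frac{1}{12} \cdot 3 \left(19 + 36\right) - 25\right) \left(-3\right) = \left(\frac{1}{12} \cdot 3 \cdot 55 - 25\right) \left(-3\right) = \left(\frac{55}{4} - 25\right) \left(-3\right) = \left(- \frac{45}{4}\right) \left(-3\right) = \frac{135}{4}$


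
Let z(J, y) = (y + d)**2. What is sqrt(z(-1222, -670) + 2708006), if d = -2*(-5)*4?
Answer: sqrt(3104906) ≈ 1762.1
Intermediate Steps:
d = 40 (d = 10*4 = 40)
z(J, y) = (40 + y)**2 (z(J, y) = (y + 40)**2 = (40 + y)**2)
sqrt(z(-1222, -670) + 2708006) = sqrt((40 - 670)**2 + 2708006) = sqrt((-630)**2 + 2708006) = sqrt(396900 + 2708006) = sqrt(3104906)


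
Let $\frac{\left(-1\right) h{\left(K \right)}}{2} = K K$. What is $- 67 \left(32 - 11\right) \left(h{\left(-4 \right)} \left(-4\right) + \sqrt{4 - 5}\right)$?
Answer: $-180096 - 1407 i \approx -1.801 \cdot 10^{5} - 1407.0 i$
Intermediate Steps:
$h{\left(K \right)} = - 2 K^{2}$ ($h{\left(K \right)} = - 2 K K = - 2 K^{2}$)
$- 67 \left(32 - 11\right) \left(h{\left(-4 \right)} \left(-4\right) + \sqrt{4 - 5}\right) = - 67 \left(32 - 11\right) \left(- 2 \left(-4\right)^{2} \left(-4\right) + \sqrt{4 - 5}\right) = \left(-67\right) 21 \left(\left(-2\right) 16 \left(-4\right) + \sqrt{-1}\right) = - 1407 \left(\left(-32\right) \left(-4\right) + i\right) = - 1407 \left(128 + i\right) = -180096 - 1407 i$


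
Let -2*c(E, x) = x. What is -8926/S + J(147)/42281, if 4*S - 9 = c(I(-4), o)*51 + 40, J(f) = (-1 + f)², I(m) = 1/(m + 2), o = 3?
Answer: 3020374028/2325455 ≈ 1298.8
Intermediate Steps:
I(m) = 1/(2 + m)
c(E, x) = -x/2
S = -55/8 (S = 9/4 + (-½*3*51 + 40)/4 = 9/4 + (-3/2*51 + 40)/4 = 9/4 + (-153/2 + 40)/4 = 9/4 + (¼)*(-73/2) = 9/4 - 73/8 = -55/8 ≈ -6.8750)
-8926/S + J(147)/42281 = -8926/(-55/8) + (-1 + 147)²/42281 = -8926*(-8/55) + 146²*(1/42281) = 71408/55 + 21316*(1/42281) = 71408/55 + 21316/42281 = 3020374028/2325455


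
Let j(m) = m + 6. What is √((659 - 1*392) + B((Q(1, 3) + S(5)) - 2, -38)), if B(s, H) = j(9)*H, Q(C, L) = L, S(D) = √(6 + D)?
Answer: I*√303 ≈ 17.407*I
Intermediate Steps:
j(m) = 6 + m
B(s, H) = 15*H (B(s, H) = (6 + 9)*H = 15*H)
√((659 - 1*392) + B((Q(1, 3) + S(5)) - 2, -38)) = √((659 - 1*392) + 15*(-38)) = √((659 - 392) - 570) = √(267 - 570) = √(-303) = I*√303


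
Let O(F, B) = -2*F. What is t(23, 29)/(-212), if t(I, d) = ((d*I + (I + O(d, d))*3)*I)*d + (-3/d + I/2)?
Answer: -21742193/12296 ≈ -1768.2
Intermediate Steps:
t(I, d) = I/2 - 3/d + I*d*(-6*d + 3*I + I*d) (t(I, d) = ((d*I + (I - 2*d)*3)*I)*d + (-3/d + I/2) = ((I*d + (-6*d + 3*I))*I)*d + (-3/d + I*(½)) = ((-6*d + 3*I + I*d)*I)*d + (-3/d + I/2) = (I*(-6*d + 3*I + I*d))*d + (I/2 - 3/d) = I*d*(-6*d + 3*I + I*d) + (I/2 - 3/d) = I/2 - 3/d + I*d*(-6*d + 3*I + I*d))
t(23, 29)/(-212) = ((½)*(-6 + 23*29*(1 - 12*29² + 2*23*29² + 6*23*29))/29)/(-212) = ((½)*(1/29)*(-6 + 23*29*(1 - 12*841 + 2*23*841 + 4002)))*(-1/212) = ((½)*(1/29)*(-6 + 23*29*(1 - 10092 + 38686 + 4002)))*(-1/212) = ((½)*(1/29)*(-6 + 23*29*32597))*(-1/212) = ((½)*(1/29)*(-6 + 21742199))*(-1/212) = ((½)*(1/29)*21742193)*(-1/212) = (21742193/58)*(-1/212) = -21742193/12296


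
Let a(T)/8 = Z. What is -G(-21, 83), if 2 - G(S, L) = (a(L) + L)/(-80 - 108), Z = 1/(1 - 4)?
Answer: -1369/564 ≈ -2.4273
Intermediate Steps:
Z = -1/3 (Z = 1/(-3) = -1/3 ≈ -0.33333)
a(T) = -8/3 (a(T) = 8*(-1/3) = -8/3)
G(S, L) = 280/141 + L/188 (G(S, L) = 2 - (-8/3 + L)/(-80 - 108) = 2 - (-8/3 + L)/(-188) = 2 - (-8/3 + L)*(-1)/188 = 2 - (2/141 - L/188) = 2 + (-2/141 + L/188) = 280/141 + L/188)
-G(-21, 83) = -(280/141 + (1/188)*83) = -(280/141 + 83/188) = -1*1369/564 = -1369/564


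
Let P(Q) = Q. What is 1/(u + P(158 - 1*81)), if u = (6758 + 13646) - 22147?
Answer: -1/1666 ≈ -0.00060024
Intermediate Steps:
u = -1743 (u = 20404 - 22147 = -1743)
1/(u + P(158 - 1*81)) = 1/(-1743 + (158 - 1*81)) = 1/(-1743 + (158 - 81)) = 1/(-1743 + 77) = 1/(-1666) = -1/1666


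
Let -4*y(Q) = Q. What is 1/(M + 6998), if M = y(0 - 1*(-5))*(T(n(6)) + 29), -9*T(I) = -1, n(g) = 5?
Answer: 18/125309 ≈ 0.00014364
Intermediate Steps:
T(I) = 1/9 (T(I) = -1/9*(-1) = 1/9)
y(Q) = -Q/4
M = -655/18 (M = (-(0 - 1*(-5))/4)*(1/9 + 29) = -(0 + 5)/4*(262/9) = -1/4*5*(262/9) = -5/4*262/9 = -655/18 ≈ -36.389)
1/(M + 6998) = 1/(-655/18 + 6998) = 1/(125309/18) = 18/125309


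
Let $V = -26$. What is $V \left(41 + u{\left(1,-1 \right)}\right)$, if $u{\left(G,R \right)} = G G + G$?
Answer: $-1118$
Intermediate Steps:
$u{\left(G,R \right)} = G + G^{2}$ ($u{\left(G,R \right)} = G^{2} + G = G + G^{2}$)
$V \left(41 + u{\left(1,-1 \right)}\right) = - 26 \left(41 + 1 \left(1 + 1\right)\right) = - 26 \left(41 + 1 \cdot 2\right) = - 26 \left(41 + 2\right) = \left(-26\right) 43 = -1118$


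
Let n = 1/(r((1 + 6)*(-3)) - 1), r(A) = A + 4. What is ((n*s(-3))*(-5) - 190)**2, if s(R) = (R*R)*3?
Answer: 133225/4 ≈ 33306.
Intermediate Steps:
r(A) = 4 + A
n = -1/18 (n = 1/((4 + (1 + 6)*(-3)) - 1) = 1/((4 + 7*(-3)) - 1) = 1/((4 - 21) - 1) = 1/(-17 - 1) = 1/(-18) = -1/18 ≈ -0.055556)
s(R) = 3*R**2 (s(R) = R**2*3 = 3*R**2)
((n*s(-3))*(-5) - 190)**2 = (-(-3)**2/6*(-5) - 190)**2 = (-9/6*(-5) - 190)**2 = (-1/18*27*(-5) - 190)**2 = (-3/2*(-5) - 190)**2 = (15/2 - 190)**2 = (-365/2)**2 = 133225/4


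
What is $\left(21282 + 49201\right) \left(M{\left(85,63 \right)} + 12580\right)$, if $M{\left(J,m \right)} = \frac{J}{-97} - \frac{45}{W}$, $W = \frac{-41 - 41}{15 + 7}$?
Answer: $\frac{3529449616770}{3977} \approx 8.8746 \cdot 10^{8}$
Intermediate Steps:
$W = - \frac{41}{11}$ ($W = - \frac{82}{22} = \left(-82\right) \frac{1}{22} = - \frac{41}{11} \approx -3.7273$)
$M{\left(J,m \right)} = \frac{495}{41} - \frac{J}{97}$ ($M{\left(J,m \right)} = \frac{J}{-97} - \frac{45}{- \frac{41}{11}} = J \left(- \frac{1}{97}\right) - - \frac{495}{41} = - \frac{J}{97} + \frac{495}{41} = \frac{495}{41} - \frac{J}{97}$)
$\left(21282 + 49201\right) \left(M{\left(85,63 \right)} + 12580\right) = \left(21282 + 49201\right) \left(\left(\frac{495}{41} - \frac{85}{97}\right) + 12580\right) = 70483 \left(\left(\frac{495}{41} - \frac{85}{97}\right) + 12580\right) = 70483 \left(\frac{44530}{3977} + 12580\right) = 70483 \cdot \frac{50075190}{3977} = \frac{3529449616770}{3977}$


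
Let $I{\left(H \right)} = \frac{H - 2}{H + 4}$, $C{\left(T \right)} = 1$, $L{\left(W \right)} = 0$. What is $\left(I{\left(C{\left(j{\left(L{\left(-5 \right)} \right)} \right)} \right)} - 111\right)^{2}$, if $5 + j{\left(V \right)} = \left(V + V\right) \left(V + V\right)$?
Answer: $\frac{309136}{25} \approx 12365.0$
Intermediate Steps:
$j{\left(V \right)} = -5 + 4 V^{2}$ ($j{\left(V \right)} = -5 + \left(V + V\right) \left(V + V\right) = -5 + 2 V 2 V = -5 + 4 V^{2}$)
$I{\left(H \right)} = \frac{-2 + H}{4 + H}$
$\left(I{\left(C{\left(j{\left(L{\left(-5 \right)} \right)} \right)} \right)} - 111\right)^{2} = \left(\frac{-2 + 1}{4 + 1} - 111\right)^{2} = \left(\frac{1}{5} \left(-1\right) - 111\right)^{2} = \left(- \frac{1}{5} - 111\right)^{2} = \left(- \frac{556}{5}\right)^{2} = \frac{309136}{25}$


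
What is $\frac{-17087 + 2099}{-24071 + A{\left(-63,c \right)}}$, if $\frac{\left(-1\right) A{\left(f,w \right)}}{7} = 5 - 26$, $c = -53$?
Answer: $\frac{3747}{5981} \approx 0.62648$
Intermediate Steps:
$A{\left(f,w \right)} = 147$ ($A{\left(f,w \right)} = - 7 \left(5 - 26\right) = \left(-7\right) \left(-21\right) = 147$)
$\frac{-17087 + 2099}{-24071 + A{\left(-63,c \right)}} = \frac{-17087 + 2099}{-24071 + 147} = - \frac{14988}{-23924} = \left(-14988\right) \left(- \frac{1}{23924}\right) = \frac{3747}{5981}$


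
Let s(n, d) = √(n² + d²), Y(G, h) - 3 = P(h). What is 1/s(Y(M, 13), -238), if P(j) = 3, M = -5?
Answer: √14170/28340 ≈ 0.0042003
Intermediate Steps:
Y(G, h) = 6 (Y(G, h) = 3 + 3 = 6)
s(n, d) = √(d² + n²)
1/s(Y(M, 13), -238) = 1/(√((-238)² + 6²)) = 1/(√(56644 + 36)) = 1/(√56680) = 1/(2*√14170) = √14170/28340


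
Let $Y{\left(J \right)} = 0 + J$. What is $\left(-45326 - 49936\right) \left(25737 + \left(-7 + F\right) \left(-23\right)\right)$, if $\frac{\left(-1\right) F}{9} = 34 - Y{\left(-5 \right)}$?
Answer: $-3236145402$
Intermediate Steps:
$Y{\left(J \right)} = J$
$F = -351$ ($F = - 9 \left(34 - -5\right) = - 9 \left(34 + 5\right) = \left(-9\right) 39 = -351$)
$\left(-45326 - 49936\right) \left(25737 + \left(-7 + F\right) \left(-23\right)\right) = \left(-45326 - 49936\right) \left(25737 + \left(-7 - 351\right) \left(-23\right)\right) = - 95262 \left(25737 - -8234\right) = - 95262 \left(25737 + 8234\right) = \left(-95262\right) 33971 = -3236145402$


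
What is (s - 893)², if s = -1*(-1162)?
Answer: 72361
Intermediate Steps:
s = 1162
(s - 893)² = (1162 - 893)² = 269² = 72361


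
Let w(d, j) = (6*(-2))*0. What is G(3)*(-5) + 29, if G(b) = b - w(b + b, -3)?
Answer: 14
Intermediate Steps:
w(d, j) = 0 (w(d, j) = -12*0 = 0)
G(b) = b (G(b) = b - 1*0 = b + 0 = b)
G(3)*(-5) + 29 = 3*(-5) + 29 = -15 + 29 = 14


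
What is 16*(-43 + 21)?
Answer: -352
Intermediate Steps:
16*(-43 + 21) = 16*(-22) = -352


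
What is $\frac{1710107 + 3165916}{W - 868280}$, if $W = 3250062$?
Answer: $\frac{4876023}{2381782} \approx 2.0472$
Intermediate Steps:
$\frac{1710107 + 3165916}{W - 868280} = \frac{1710107 + 3165916}{3250062 - 868280} = \frac{4876023}{2381782}$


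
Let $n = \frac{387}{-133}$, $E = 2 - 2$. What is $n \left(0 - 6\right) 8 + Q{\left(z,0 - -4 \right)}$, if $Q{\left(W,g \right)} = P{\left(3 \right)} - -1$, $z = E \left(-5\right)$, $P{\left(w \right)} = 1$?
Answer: $\frac{18842}{133} \approx 141.67$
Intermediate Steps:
$E = 0$ ($E = 2 - 2 = 0$)
$z = 0$ ($z = 0 \left(-5\right) = 0$)
$Q{\left(W,g \right)} = 2$ ($Q{\left(W,g \right)} = 1 - -1 = 1 + 1 = 2$)
$n = - \frac{387}{133}$ ($n = 387 \left(- \frac{1}{133}\right) = - \frac{387}{133} \approx -2.9098$)
$n \left(0 - 6\right) 8 + Q{\left(z,0 - -4 \right)} = - \frac{387 \left(0 - 6\right) 8}{133} + 2 = - \frac{387 \left(\left(-6\right) 8\right)}{133} + 2 = \left(- \frac{387}{133}\right) \left(-48\right) + 2 = \frac{18576}{133} + 2 = \frac{18842}{133}$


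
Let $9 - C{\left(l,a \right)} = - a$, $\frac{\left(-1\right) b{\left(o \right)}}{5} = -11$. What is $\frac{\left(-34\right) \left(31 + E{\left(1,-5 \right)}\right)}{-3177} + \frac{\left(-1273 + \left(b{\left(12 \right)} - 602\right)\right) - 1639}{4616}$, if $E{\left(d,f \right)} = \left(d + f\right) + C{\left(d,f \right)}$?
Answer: $- \frac{6123979}{14665032} \approx -0.41759$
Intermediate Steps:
$b{\left(o \right)} = 55$ ($b{\left(o \right)} = \left(-5\right) \left(-11\right) = 55$)
$C{\left(l,a \right)} = 9 + a$ ($C{\left(l,a \right)} = 9 - - a = 9 + a$)
$E{\left(d,f \right)} = 9 + d + 2 f$ ($E{\left(d,f \right)} = \left(d + f\right) + \left(9 + f\right) = 9 + d + 2 f$)
$\frac{\left(-34\right) \left(31 + E{\left(1,-5 \right)}\right)}{-3177} + \frac{\left(-1273 + \left(b{\left(12 \right)} - 602\right)\right) - 1639}{4616} = \frac{\left(-34\right) \left(31 + \left(9 + 1 + 2 \left(-5\right)\right)\right)}{-3177} + \frac{\left(-1273 + \left(55 - 602\right)\right) - 1639}{4616} = - 34 \left(31 + \left(9 + 1 - 10\right)\right) \left(- \frac{1}{3177}\right) + \left(\left(-1273 + \left(55 - 602\right)\right) - 1639\right) \frac{1}{4616} = - 34 \left(31 + 0\right) \left(- \frac{1}{3177}\right) + \left(\left(-1273 - 547\right) - 1639\right) \frac{1}{4616} = \left(-34\right) 31 \left(- \frac{1}{3177}\right) + \left(-1820 - 1639\right) \frac{1}{4616} = \left(-1054\right) \left(- \frac{1}{3177}\right) - \frac{3459}{4616} = \frac{1054}{3177} - \frac{3459}{4616} = - \frac{6123979}{14665032}$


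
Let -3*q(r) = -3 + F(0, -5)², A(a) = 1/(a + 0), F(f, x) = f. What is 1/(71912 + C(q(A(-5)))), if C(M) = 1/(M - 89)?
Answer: 88/6328255 ≈ 1.3906e-5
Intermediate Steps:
A(a) = 1/a
q(r) = 1 (q(r) = -(-3 + 0²)/3 = -(-3 + 0)/3 = -⅓*(-3) = 1)
C(M) = 1/(-89 + M)
1/(71912 + C(q(A(-5)))) = 1/(71912 + 1/(-89 + 1)) = 1/(71912 + 1/(-88)) = 1/(71912 - 1/88) = 1/(6328255/88) = 88/6328255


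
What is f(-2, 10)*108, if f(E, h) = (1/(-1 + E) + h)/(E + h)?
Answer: 261/2 ≈ 130.50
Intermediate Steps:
f(E, h) = (h + 1/(-1 + E))/(E + h)
f(-2, 10)*108 = ((1 - 1*10 - 2*10)/((-2)² - 1*(-2) - 1*10 - 2*10))*108 = ((1 - 10 - 20)/(4 + 2 - 10 - 20))*108 = (-29/(-24))*108 = -1/24*(-29)*108 = (29/24)*108 = 261/2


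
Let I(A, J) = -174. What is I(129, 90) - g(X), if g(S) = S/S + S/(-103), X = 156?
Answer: -17869/103 ≈ -173.49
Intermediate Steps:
g(S) = 1 - S/103 (g(S) = 1 + S*(-1/103) = 1 - S/103)
I(129, 90) - g(X) = -174 - (1 - 1/103*156) = -174 - (1 - 156/103) = -174 - 1*(-53/103) = -174 + 53/103 = -17869/103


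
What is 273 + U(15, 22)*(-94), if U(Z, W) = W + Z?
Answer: -3205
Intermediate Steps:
273 + U(15, 22)*(-94) = 273 + (22 + 15)*(-94) = 273 + 37*(-94) = 273 - 3478 = -3205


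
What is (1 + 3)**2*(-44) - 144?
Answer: -848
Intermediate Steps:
(1 + 3)**2*(-44) - 144 = 4**2*(-44) - 144 = 16*(-44) - 144 = -704 - 144 = -848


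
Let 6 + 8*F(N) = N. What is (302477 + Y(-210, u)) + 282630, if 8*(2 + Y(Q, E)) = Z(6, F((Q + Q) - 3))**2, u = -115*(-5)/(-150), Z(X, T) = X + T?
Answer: 299718921/512 ≈ 5.8539e+5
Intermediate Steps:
F(N) = -3/4 + N/8
Z(X, T) = T + X
u = -23/6 (u = 575*(-1/150) = -23/6 ≈ -3.8333)
Y(Q, E) = -2 + (39/8 + Q/4)**2/8 (Y(Q, E) = -2 + ((-3/4 + ((Q + Q) - 3)/8) + 6)**2/8 = -2 + ((-3/4 + (2*Q - 3)/8) + 6)**2/8 = -2 + ((-3/4 + (-3 + 2*Q)/8) + 6)**2/8 = -2 + ((-3/4 + (-3/8 + Q/4)) + 6)**2/8 = -2 + ((-9/8 + Q/4) + 6)**2/8 = -2 + (39/8 + Q/4)**2/8)
(302477 + Y(-210, u)) + 282630 = (302477 + (-2 + (39 + 2*(-210))**2/512)) + 282630 = (302477 + (-2 + (39 - 420)**2/512)) + 282630 = (302477 + (-2 + (1/512)*(-381)**2)) + 282630 = (302477 + (-2 + (1/512)*145161)) + 282630 = (302477 + (-2 + 145161/512)) + 282630 = (302477 + 144137/512) + 282630 = 155012361/512 + 282630 = 299718921/512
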